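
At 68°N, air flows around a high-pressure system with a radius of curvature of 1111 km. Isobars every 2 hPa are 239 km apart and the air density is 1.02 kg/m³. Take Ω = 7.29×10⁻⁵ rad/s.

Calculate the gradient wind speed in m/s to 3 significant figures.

Coriolis parameter at 68°N:
f = 2Ω sin φ = 2 × 7.29×10⁻⁵ × sin 68° = 1.35×10⁻⁴ s⁻¹
Pressure gradient: |∂P/∂n| = 200 Pa / 239000 m = 8.37×10⁻⁴ Pa/m
Geostrophic speed: V_g = |∂P/∂n|/(fρ) = 8.37×10⁻⁴/(1.35×10⁻⁴ × 1.02) = 6.07 m/s
Around a high, pressure-gradient force acts outward with centrifugal, so Coriolis balances both:
fV = (1/ρ)|∂P/∂n| + V²/R  →  V² − fR·V + fR·V_g = 0
With fR = 1.35×10⁻⁴ × 1111×10³ m = 150 m/s:
V = [fR − √((fR)² − 4 fR V_g)]/2 = [150 − √(150² − 4×150×6.07)]/2 = 6.34 m/s
Supergeostrophic (V > V_g = 6.07 m/s), as expected around a high.

6.34 m/s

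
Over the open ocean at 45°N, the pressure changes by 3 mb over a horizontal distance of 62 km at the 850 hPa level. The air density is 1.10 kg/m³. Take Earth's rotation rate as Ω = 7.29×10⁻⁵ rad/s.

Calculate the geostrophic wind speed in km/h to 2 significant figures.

150 km/h

Coriolis parameter at 45°N:
f = 2Ω sin φ = 2 × 7.29×10⁻⁵ × sin 45° = 1.03×10⁻⁴ s⁻¹
Pressure gradient: |∂P/∂n| = 300 Pa / 62000 m = 4.84×10⁻³ Pa/m
Geostrophic balance (pressure-gradient force = Coriolis force):
V_g = (1/(fρ)) |∂P/∂n| = 4.84×10⁻³ / (1.03×10⁻⁴ × 1.10) = 42.7 m/s
Converting: 42.7 m/s × 3.6 = 150 km/h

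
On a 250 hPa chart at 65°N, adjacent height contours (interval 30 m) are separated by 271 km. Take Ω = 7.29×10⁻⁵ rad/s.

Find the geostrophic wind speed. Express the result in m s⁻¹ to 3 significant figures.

8.22 m s⁻¹

Coriolis parameter at 65°N:
f = 2Ω sin φ = 2 × 7.29×10⁻⁵ × sin 65° = 1.32×10⁻⁴ s⁻¹
Height gradient: |∂Z/∂n| = 30 m / 271000 m = 1.11×10⁻⁴
On a pressure surface, geostrophic balance gives V_g = (g/f)|∂Z/∂n|:
V_g = 9.81 × 1.11×10⁻⁴ / 1.32×10⁻⁴ = 8.22 m/s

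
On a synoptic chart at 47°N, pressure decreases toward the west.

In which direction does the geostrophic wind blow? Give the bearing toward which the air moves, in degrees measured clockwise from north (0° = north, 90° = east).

000°

The pressure-gradient force points toward the west (bearing 270°).
Geostrophic balance: in the Northern Hemisphere the Coriolis force deflects motion to the right, so the geostrophic wind blows 90° to the right of the pressure-gradient force (low pressure on the left).
Rotating 270° by 90° clockwise gives 000° — the wind blows toward the north.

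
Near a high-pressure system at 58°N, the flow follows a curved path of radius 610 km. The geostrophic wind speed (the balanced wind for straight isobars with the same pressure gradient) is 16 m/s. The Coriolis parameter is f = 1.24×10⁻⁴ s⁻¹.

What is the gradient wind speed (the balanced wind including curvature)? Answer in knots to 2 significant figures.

Around a high, pressure-gradient force acts outward with centrifugal, so Coriolis balances both:
fV = (1/ρ)|∂P/∂n| + V²/R  →  V² − fR·V + fR·V_g = 0
With fR = 1.24×10⁻⁴ × 610×10³ m = 75.6 m/s:
V = [fR − √((fR)² − 4 fR V_g)]/2 = [75.6 − √(75.6² − 4×75.6×16)]/2 = 23 m/s
Supergeostrophic (V > V_g = 16 m/s), as expected around a high.
Converting: 23 m/s × 1.944 = 45 knots

45 knots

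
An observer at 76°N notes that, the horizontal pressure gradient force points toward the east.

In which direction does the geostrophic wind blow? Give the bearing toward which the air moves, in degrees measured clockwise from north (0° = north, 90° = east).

180°

The pressure-gradient force points toward the east (bearing 090°).
Geostrophic balance: in the Northern Hemisphere the Coriolis force deflects motion to the right, so the geostrophic wind blows 90° to the right of the pressure-gradient force (low pressure on the left).
Rotating 090° by 90° clockwise gives 180° — the wind blows toward the south.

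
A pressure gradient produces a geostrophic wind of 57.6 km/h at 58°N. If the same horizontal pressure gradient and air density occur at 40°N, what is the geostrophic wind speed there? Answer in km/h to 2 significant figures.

With the same pressure gradient and density, V_g ∝ 1/f ∝ 1/sin φ.
V₂ = V₁ · sin φ₁ / sin φ₂ = 57.6 × sin 58° / sin 40°
V₂ = 57.6 × 0.8480/0.6428 = 76 km/h

76 km/h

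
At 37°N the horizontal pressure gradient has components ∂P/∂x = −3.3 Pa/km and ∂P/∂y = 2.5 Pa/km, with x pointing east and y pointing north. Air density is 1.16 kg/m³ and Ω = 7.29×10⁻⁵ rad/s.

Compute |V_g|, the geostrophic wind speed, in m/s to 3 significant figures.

40.7 m/s

Coriolis parameter at 37°N:
f = 2Ω sin φ = 2 × 7.29×10⁻⁵ × sin 37° = 8.77×10⁻⁵ s⁻¹
Component geostrophic relations (x east, y north):
u_g = −(1/(fρ)) ∂P/∂y,  v_g = (1/(fρ)) ∂P/∂x
u_g = −(2.5×10⁻³)/(8.77×10⁻⁵ × 1.16) = −24.6 m/s;  v_g = (−3.3×10⁻³)/(8.77×10⁻⁵ × 1.16) = −32.4 m/s
|V_g| = √(u_g² + v_g²) = 40.7 m/s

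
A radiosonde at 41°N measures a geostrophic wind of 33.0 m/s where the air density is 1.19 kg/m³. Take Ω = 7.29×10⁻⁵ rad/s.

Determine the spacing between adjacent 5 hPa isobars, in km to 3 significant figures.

Coriolis parameter at 41°N:
f = 2Ω sin φ = 2 × 7.29×10⁻⁵ × sin 41° = 9.57×10⁻⁵ s⁻¹
Geostrophic balance rearranged: |∂P/∂n| = f ρ V_g
|∂P/∂n| = 9.57×10⁻⁵ × 1.19 × 33.0 = 3.76×10⁻³ Pa/m
Isobar spacing: Δn = ΔP/|∂P/∂n| = 500 Pa / 3.76×10⁻³ Pa/m = 133109 m ≈ 133 km

133 km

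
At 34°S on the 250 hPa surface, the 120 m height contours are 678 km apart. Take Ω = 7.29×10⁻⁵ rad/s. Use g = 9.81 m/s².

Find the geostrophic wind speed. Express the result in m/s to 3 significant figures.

Coriolis parameter at 34°S:
f = 2Ω sin φ = 2 × 7.29×10⁻⁵ × sin 34° = 8.15×10⁻⁵ s⁻¹
Height gradient: |∂Z/∂n| = 120 m / 678000 m = 1.77×10⁻⁴
On a pressure surface, geostrophic balance gives V_g = (g/f)|∂Z/∂n|:
V_g = 9.81 × 1.77×10⁻⁴ / 8.15×10⁻⁵ = 21.3 m/s

21.3 m/s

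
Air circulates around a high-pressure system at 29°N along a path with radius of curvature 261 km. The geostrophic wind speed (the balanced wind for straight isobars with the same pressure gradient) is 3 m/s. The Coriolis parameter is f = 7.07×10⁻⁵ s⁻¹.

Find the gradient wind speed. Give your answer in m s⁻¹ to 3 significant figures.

Around a high, pressure-gradient force acts outward with centrifugal, so Coriolis balances both:
fV = (1/ρ)|∂P/∂n| + V²/R  →  V² − fR·V + fR·V_g = 0
With fR = 7.07×10⁻⁵ × 261×10³ m = 18.5 m/s:
V = [fR − √((fR)² − 4 fR V_g)]/2 = [18.5 − √(18.5² − 4×18.5×3)]/2 = 3.77 m/s
Supergeostrophic (V > V_g = 3 m/s), as expected around a high.

3.77 m s⁻¹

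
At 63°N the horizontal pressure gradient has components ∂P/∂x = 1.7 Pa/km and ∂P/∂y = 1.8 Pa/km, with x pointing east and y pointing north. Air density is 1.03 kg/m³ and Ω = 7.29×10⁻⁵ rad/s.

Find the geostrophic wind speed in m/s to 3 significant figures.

18.5 m/s

Coriolis parameter at 63°N:
f = 2Ω sin φ = 2 × 7.29×10⁻⁵ × sin 63° = 1.30×10⁻⁴ s⁻¹
Component geostrophic relations (x east, y north):
u_g = −(1/(fρ)) ∂P/∂y,  v_g = (1/(fρ)) ∂P/∂x
u_g = −(1.8×10⁻³)/(1.30×10⁻⁴ × 1.03) = −13.5 m/s;  v_g = (1.7×10⁻³)/(1.30×10⁻⁴ × 1.03) = 12.7 m/s
|V_g| = √(u_g² + v_g²) = 18.5 m/s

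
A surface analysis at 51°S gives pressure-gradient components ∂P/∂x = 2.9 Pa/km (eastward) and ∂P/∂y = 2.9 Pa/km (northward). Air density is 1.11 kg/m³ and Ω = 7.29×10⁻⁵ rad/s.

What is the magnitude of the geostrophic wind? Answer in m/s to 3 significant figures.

Coriolis parameter at 51°S:
f = 2Ω sin φ = 2 × 7.29×10⁻⁵ × sin 51° = 1.13×10⁻⁴ s⁻¹
In the Southern Hemisphere f is negative: f = −1.13×10⁻⁴ s⁻¹.
Component geostrophic relations (x east, y north):
u_g = −(1/(fρ)) ∂P/∂y,  v_g = (1/(fρ)) ∂P/∂x
u_g = −(2.9×10⁻³)/(−1.13×10⁻⁴ × 1.11) = 23.1 m/s;  v_g = (2.9×10⁻³)/(−1.13×10⁻⁴ × 1.11) = −23.1 m/s
|V_g| = √(u_g² + v_g²) = 32.6 m/s

32.6 m/s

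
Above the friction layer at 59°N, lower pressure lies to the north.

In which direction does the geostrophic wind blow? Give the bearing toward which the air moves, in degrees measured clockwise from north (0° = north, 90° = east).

The pressure-gradient force points toward the north (bearing 000°).
Geostrophic balance: in the Northern Hemisphere the Coriolis force deflects motion to the right, so the geostrophic wind blows 90° to the right of the pressure-gradient force (low pressure on the left).
Rotating 000° by 90° clockwise gives 090° — the wind blows toward the east.

090°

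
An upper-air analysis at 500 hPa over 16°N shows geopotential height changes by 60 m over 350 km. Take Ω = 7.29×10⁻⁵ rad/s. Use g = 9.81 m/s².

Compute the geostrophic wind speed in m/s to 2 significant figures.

42 m/s

Coriolis parameter at 16°N:
f = 2Ω sin φ = 2 × 7.29×10⁻⁵ × sin 16° = 4.02×10⁻⁵ s⁻¹
Height gradient: |∂Z/∂n| = 60 m / 350000 m = 1.71×10⁻⁴
On a pressure surface, geostrophic balance gives V_g = (g/f)|∂Z/∂n|:
V_g = 9.81 × 1.71×10⁻⁴ / 4.02×10⁻⁵ = 41.8 m/s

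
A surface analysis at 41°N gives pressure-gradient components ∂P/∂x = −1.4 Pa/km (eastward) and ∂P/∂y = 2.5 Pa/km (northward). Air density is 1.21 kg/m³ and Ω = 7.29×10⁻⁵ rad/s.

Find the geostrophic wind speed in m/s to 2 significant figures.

25 m/s

Coriolis parameter at 41°N:
f = 2Ω sin φ = 2 × 7.29×10⁻⁵ × sin 41° = 9.57×10⁻⁵ s⁻¹
Component geostrophic relations (x east, y north):
u_g = −(1/(fρ)) ∂P/∂y,  v_g = (1/(fρ)) ∂P/∂x
u_g = −(2.5×10⁻³)/(9.57×10⁻⁵ × 1.21) = −21.6 m/s;  v_g = (−1.4×10⁻³)/(9.57×10⁻⁵ × 1.21) = −12.1 m/s
|V_g| = √(u_g² + v_g²) = 24.8 m/s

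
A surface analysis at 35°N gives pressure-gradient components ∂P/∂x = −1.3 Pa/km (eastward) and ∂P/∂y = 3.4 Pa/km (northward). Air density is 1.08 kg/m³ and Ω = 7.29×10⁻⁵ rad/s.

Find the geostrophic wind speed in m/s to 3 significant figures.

Coriolis parameter at 35°N:
f = 2Ω sin φ = 2 × 7.29×10⁻⁵ × sin 35° = 8.36×10⁻⁵ s⁻¹
Component geostrophic relations (x east, y north):
u_g = −(1/(fρ)) ∂P/∂y,  v_g = (1/(fρ)) ∂P/∂x
u_g = −(3.4×10⁻³)/(8.36×10⁻⁵ × 1.08) = −37.6 m/s;  v_g = (−1.3×10⁻³)/(8.36×10⁻⁵ × 1.08) = −14.4 m/s
|V_g| = √(u_g² + v_g²) = 40.3 m/s

40.3 m/s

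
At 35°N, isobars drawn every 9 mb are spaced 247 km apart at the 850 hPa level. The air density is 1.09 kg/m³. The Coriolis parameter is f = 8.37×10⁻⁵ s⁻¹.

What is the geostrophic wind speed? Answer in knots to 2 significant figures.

Pressure gradient: |∂P/∂n| = 900 Pa / 247000 m = 3.64×10⁻³ Pa/m
Geostrophic balance (pressure-gradient force = Coriolis force):
V_g = (1/(fρ)) |∂P/∂n| = 3.64×10⁻³ / (8.37×10⁻⁵ × 1.09) = 39.9 m/s
Converting: 39.9 m/s × 1.944 = 78 knots

78 knots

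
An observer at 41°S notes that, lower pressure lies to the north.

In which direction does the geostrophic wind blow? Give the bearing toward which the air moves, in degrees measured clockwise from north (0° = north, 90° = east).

The pressure-gradient force points toward the north (bearing 000°).
Geostrophic balance: in the Southern Hemisphere the Coriolis force deflects motion to the left, so the geostrophic wind blows 90° to the left of the pressure-gradient force (low pressure on the right).
Rotating 000° by 90° counterclockwise gives 270° — the wind blows toward the west.

270°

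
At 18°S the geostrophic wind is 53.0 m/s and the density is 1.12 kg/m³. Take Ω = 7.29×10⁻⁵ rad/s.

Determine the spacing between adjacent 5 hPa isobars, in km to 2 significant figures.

190 km

Coriolis parameter at 18°S:
f = 2Ω sin φ = 2 × 7.29×10⁻⁵ × sin 18° = 4.51×10⁻⁵ s⁻¹
Geostrophic balance rearranged: |∂P/∂n| = f ρ V_g
|∂P/∂n| = 4.51×10⁻⁵ × 1.12 × 53.0 = 2.67×10⁻³ Pa/m
Isobar spacing: Δn = ΔP/|∂P/∂n| = 500 Pa / 2.67×10⁻³ Pa/m = 186955 m ≈ 190 km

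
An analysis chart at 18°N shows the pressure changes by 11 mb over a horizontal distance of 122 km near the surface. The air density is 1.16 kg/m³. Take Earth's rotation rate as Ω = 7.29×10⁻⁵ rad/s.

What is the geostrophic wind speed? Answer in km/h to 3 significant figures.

Coriolis parameter at 18°N:
f = 2Ω sin φ = 2 × 7.29×10⁻⁵ × sin 18° = 4.51×10⁻⁵ s⁻¹
Pressure gradient: |∂P/∂n| = 1100 Pa / 122000 m = 9.02×10⁻³ Pa/m
Geostrophic balance (pressure-gradient force = Coriolis force):
V_g = (1/(fρ)) |∂P/∂n| = 9.02×10⁻³ / (4.51×10⁻⁵ × 1.16) = 173 m/s
Converting: 173 m/s × 3.6 = 621 km/h

621 km/h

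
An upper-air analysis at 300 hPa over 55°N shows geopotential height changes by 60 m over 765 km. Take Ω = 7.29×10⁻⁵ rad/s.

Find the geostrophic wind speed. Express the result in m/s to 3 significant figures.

6.44 m/s

Coriolis parameter at 55°N:
f = 2Ω sin φ = 2 × 7.29×10⁻⁵ × sin 55° = 1.19×10⁻⁴ s⁻¹
Height gradient: |∂Z/∂n| = 60 m / 765000 m = 7.84×10⁻⁵
On a pressure surface, geostrophic balance gives V_g = (g/f)|∂Z/∂n|:
V_g = 9.81 × 7.84×10⁻⁵ / 1.19×10⁻⁴ = 6.44 m/s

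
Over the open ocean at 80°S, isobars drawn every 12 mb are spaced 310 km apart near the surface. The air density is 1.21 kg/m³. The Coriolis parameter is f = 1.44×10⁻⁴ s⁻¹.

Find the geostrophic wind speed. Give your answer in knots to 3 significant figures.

Pressure gradient: |∂P/∂n| = 1200 Pa / 310000 m = 3.87×10⁻³ Pa/m
Geostrophic balance (pressure-gradient force = Coriolis force):
V_g = (1/(fρ)) |∂P/∂n| = 3.87×10⁻³ / (1.44×10⁻⁴ × 1.21) = 22.2 m/s
Converting: 22.2 m/s × 1.944 = 43.2 knots

43.2 knots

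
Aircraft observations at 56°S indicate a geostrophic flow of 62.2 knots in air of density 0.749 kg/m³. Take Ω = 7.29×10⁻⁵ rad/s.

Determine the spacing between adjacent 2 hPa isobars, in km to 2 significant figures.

Coriolis parameter at 56°S:
f = 2Ω sin φ = 2 × 7.29×10⁻⁵ × sin 56° = 1.21×10⁻⁴ s⁻¹
Wind speed in SI: 62.2 knots = 32.0 m/s
Geostrophic balance rearranged: |∂P/∂n| = f ρ V_g
|∂P/∂n| = 1.21×10⁻⁴ × 0.749 × 32.0 = 2.90×10⁻³ Pa/m
Isobar spacing: Δn = ΔP/|∂P/∂n| = 200 Pa / 2.90×10⁻³ Pa/m = 69038 m ≈ 69 km

69 km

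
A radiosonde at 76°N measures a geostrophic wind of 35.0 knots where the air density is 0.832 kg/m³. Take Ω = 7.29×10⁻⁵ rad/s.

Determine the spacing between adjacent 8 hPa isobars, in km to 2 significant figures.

380 km

Coriolis parameter at 76°N:
f = 2Ω sin φ = 2 × 7.29×10⁻⁵ × sin 76° = 1.41×10⁻⁴ s⁻¹
Wind speed in SI: 35.0 knots = 18.0 m/s
Geostrophic balance rearranged: |∂P/∂n| = f ρ V_g
|∂P/∂n| = 1.41×10⁻⁴ × 0.832 × 18.0 = 2.12×10⁻³ Pa/m
Isobar spacing: Δn = ΔP/|∂P/∂n| = 800 Pa / 2.12×10⁻³ Pa/m = 377484 m ≈ 380 km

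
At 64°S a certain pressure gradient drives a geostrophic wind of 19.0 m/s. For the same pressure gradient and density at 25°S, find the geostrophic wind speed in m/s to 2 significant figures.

40 m/s

With the same pressure gradient and density, V_g ∝ 1/f ∝ 1/sin φ.
V₂ = V₁ · sin φ₁ / sin φ₂ = 19.0 × sin 64° / sin 25°
V₂ = 19.0 × 0.8988/0.4226 = 40 m/s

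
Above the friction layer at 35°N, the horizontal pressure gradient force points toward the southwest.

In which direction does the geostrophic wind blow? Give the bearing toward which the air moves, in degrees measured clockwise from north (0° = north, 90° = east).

The pressure-gradient force points toward the southwest (bearing 225°).
Geostrophic balance: in the Northern Hemisphere the Coriolis force deflects motion to the right, so the geostrophic wind blows 90° to the right of the pressure-gradient force (low pressure on the left).
Rotating 225° by 90° clockwise gives 315° — the wind blows toward the northwest.

315°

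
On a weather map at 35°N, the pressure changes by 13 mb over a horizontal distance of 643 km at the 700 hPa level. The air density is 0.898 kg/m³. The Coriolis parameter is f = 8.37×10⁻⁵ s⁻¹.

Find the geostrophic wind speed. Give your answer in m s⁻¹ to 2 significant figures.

27 m s⁻¹

Pressure gradient: |∂P/∂n| = 1300 Pa / 643000 m = 2.02×10⁻³ Pa/m
Geostrophic balance (pressure-gradient force = Coriolis force):
V_g = (1/(fρ)) |∂P/∂n| = 2.02×10⁻³ / (8.37×10⁻⁵ × 0.898) = 26.9 m/s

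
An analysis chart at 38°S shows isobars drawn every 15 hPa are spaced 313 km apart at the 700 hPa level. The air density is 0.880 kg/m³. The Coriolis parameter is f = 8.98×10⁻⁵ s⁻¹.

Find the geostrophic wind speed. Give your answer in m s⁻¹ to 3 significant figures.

60.6 m s⁻¹

Pressure gradient: |∂P/∂n| = 1500 Pa / 313000 m = 4.79×10⁻³ Pa/m
Geostrophic balance (pressure-gradient force = Coriolis force):
V_g = (1/(fρ)) |∂P/∂n| = 4.79×10⁻³ / (8.98×10⁻⁵ × 0.880) = 60.6 m/s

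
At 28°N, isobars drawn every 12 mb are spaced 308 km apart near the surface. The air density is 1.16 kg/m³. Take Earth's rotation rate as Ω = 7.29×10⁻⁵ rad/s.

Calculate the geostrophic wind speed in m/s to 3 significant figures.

49.1 m/s

Coriolis parameter at 28°N:
f = 2Ω sin φ = 2 × 7.29×10⁻⁵ × sin 28° = 6.84×10⁻⁵ s⁻¹
Pressure gradient: |∂P/∂n| = 1200 Pa / 308000 m = 3.90×10⁻³ Pa/m
Geostrophic balance (pressure-gradient force = Coriolis force):
V_g = (1/(fρ)) |∂P/∂n| = 3.90×10⁻³ / (6.84×10⁻⁵ × 1.16) = 49.1 m/s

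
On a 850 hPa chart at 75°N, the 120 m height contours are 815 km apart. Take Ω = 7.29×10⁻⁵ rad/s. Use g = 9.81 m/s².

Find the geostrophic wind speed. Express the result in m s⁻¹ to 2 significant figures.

10 m s⁻¹

Coriolis parameter at 75°N:
f = 2Ω sin φ = 2 × 7.29×10⁻⁵ × sin 75° = 1.41×10⁻⁴ s⁻¹
Height gradient: |∂Z/∂n| = 120 m / 815000 m = 1.47×10⁻⁴
On a pressure surface, geostrophic balance gives V_g = (g/f)|∂Z/∂n|:
V_g = 9.81 × 1.47×10⁻⁴ / 1.41×10⁻⁴ = 10.3 m/s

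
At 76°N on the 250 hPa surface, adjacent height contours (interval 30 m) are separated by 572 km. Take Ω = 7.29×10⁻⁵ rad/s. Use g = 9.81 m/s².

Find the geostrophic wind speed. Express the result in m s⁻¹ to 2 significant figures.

Coriolis parameter at 76°N:
f = 2Ω sin φ = 2 × 7.29×10⁻⁵ × sin 76° = 1.41×10⁻⁴ s⁻¹
Height gradient: |∂Z/∂n| = 30 m / 572000 m = 5.24×10⁻⁵
On a pressure surface, geostrophic balance gives V_g = (g/f)|∂Z/∂n|:
V_g = 9.81 × 5.24×10⁻⁵ / 1.41×10⁻⁴ = 3.64 m/s

3.6 m s⁻¹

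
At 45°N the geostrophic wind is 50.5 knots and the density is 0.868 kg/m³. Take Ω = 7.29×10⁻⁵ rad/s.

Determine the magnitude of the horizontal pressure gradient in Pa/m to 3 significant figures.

Coriolis parameter at 45°N:
f = 2Ω sin φ = 2 × 7.29×10⁻⁵ × sin 45° = 1.03×10⁻⁴ s⁻¹
Wind speed in SI: 50.5 knots = 26.0 m/s
Geostrophic balance rearranged: |∂P/∂n| = f ρ V_g
|∂P/∂n| = 1.03×10⁻⁴ × 0.868 × 26.0 = 2.32×10⁻³ Pa/m

2.32×10⁻³ Pa/m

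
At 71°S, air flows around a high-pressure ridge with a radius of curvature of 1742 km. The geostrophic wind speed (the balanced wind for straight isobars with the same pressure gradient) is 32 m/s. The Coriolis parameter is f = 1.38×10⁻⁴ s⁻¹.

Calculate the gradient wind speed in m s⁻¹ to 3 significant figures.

Around a high, pressure-gradient force acts outward with centrifugal, so Coriolis balances both:
fV = (1/ρ)|∂P/∂n| + V²/R  →  V² − fR·V + fR·V_g = 0
With fR = 1.38×10⁻⁴ × 1742×10³ m = 240 m/s:
V = [fR − √((fR)² − 4 fR V_g)]/2 = [240 − √(240² − 4×240×32)]/2 = 38 m/s
Supergeostrophic (V > V_g = 32 m/s), as expected around a high.

38.0 m s⁻¹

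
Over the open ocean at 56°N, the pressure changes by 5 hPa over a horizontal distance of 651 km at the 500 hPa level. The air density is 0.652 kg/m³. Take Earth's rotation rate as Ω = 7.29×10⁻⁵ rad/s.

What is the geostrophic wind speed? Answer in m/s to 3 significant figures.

9.75 m/s

Coriolis parameter at 56°N:
f = 2Ω sin φ = 2 × 7.29×10⁻⁵ × sin 56° = 1.21×10⁻⁴ s⁻¹
Pressure gradient: |∂P/∂n| = 500 Pa / 651000 m = 7.68×10⁻⁴ Pa/m
Geostrophic balance (pressure-gradient force = Coriolis force):
V_g = (1/(fρ)) |∂P/∂n| = 7.68×10⁻⁴ / (1.21×10⁻⁴ × 0.652) = 9.75 m/s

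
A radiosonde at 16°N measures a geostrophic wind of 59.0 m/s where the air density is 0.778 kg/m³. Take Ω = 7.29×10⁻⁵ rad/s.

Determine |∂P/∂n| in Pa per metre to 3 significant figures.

Coriolis parameter at 16°N:
f = 2Ω sin φ = 2 × 7.29×10⁻⁵ × sin 16° = 4.02×10⁻⁵ s⁻¹
Geostrophic balance rearranged: |∂P/∂n| = f ρ V_g
|∂P/∂n| = 4.02×10⁻⁵ × 0.778 × 59.0 = 1.84×10⁻³ Pa/m

1.84×10⁻³ Pa/m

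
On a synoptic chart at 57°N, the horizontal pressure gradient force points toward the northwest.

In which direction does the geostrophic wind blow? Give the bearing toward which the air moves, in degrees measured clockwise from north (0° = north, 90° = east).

The pressure-gradient force points toward the northwest (bearing 315°).
Geostrophic balance: in the Northern Hemisphere the Coriolis force deflects motion to the right, so the geostrophic wind blows 90° to the right of the pressure-gradient force (low pressure on the left).
Rotating 315° by 90° clockwise gives 045° — the wind blows toward the northeast.

045°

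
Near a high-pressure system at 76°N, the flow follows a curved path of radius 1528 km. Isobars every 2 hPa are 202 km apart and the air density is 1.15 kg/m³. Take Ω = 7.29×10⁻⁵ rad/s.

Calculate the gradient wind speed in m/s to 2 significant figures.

6.3 m/s

Coriolis parameter at 76°N:
f = 2Ω sin φ = 2 × 7.29×10⁻⁵ × sin 76° = 1.41×10⁻⁴ s⁻¹
Pressure gradient: |∂P/∂n| = 200 Pa / 202000 m = 9.90×10⁻⁴ Pa/m
Geostrophic speed: V_g = |∂P/∂n|/(fρ) = 9.90×10⁻⁴/(1.41×10⁻⁴ × 1.15) = 6.09 m/s
Around a high, pressure-gradient force acts outward with centrifugal, so Coriolis balances both:
fV = (1/ρ)|∂P/∂n| + V²/R  →  V² − fR·V + fR·V_g = 0
With fR = 1.41×10⁻⁴ × 1528×10³ m = 216 m/s:
V = [fR − √((fR)² − 4 fR V_g)]/2 = [216 − √(216² − 4×216×6.09)]/2 = 6.27 m/s
Supergeostrophic (V > V_g = 6.09 m/s), as expected around a high.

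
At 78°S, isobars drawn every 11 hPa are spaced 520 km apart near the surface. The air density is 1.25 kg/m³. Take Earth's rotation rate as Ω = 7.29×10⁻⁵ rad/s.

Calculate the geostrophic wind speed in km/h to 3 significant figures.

42.7 km/h

Coriolis parameter at 78°S:
f = 2Ω sin φ = 2 × 7.29×10⁻⁵ × sin 78° = 1.43×10⁻⁴ s⁻¹
Pressure gradient: |∂P/∂n| = 1100 Pa / 520000 m = 2.12×10⁻³ Pa/m
Geostrophic balance (pressure-gradient force = Coriolis force):
V_g = (1/(fρ)) |∂P/∂n| = 2.12×10⁻³ / (1.43×10⁻⁴ × 1.25) = 11.9 m/s
Converting: 11.9 m/s × 3.6 = 42.7 km/h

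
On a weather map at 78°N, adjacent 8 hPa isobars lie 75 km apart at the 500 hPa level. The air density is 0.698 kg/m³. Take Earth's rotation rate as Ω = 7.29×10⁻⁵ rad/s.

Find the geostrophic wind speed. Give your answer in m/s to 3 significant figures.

107 m/s

Coriolis parameter at 78°N:
f = 2Ω sin φ = 2 × 7.29×10⁻⁵ × sin 78° = 1.43×10⁻⁴ s⁻¹
Pressure gradient: |∂P/∂n| = 800 Pa / 75000 m = 1.07×10⁻² Pa/m
Geostrophic balance (pressure-gradient force = Coriolis force):
V_g = (1/(fρ)) |∂P/∂n| = 1.07×10⁻² / (1.43×10⁻⁴ × 0.698) = 107 m/s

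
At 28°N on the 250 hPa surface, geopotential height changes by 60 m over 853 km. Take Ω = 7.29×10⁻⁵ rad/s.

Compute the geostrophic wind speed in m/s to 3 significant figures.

10.1 m/s

Coriolis parameter at 28°N:
f = 2Ω sin φ = 2 × 7.29×10⁻⁵ × sin 28° = 6.84×10⁻⁵ s⁻¹
Height gradient: |∂Z/∂n| = 60 m / 853000 m = 7.03×10⁻⁵
On a pressure surface, geostrophic balance gives V_g = (g/f)|∂Z/∂n|:
V_g = 9.81 × 7.03×10⁻⁵ / 6.84×10⁻⁵ = 10.1 m/s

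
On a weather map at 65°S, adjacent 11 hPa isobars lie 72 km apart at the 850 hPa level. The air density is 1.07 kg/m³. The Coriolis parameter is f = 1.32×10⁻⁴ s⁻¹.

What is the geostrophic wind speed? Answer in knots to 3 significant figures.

Pressure gradient: |∂P/∂n| = 1100 Pa / 72000 m = 1.53×10⁻² Pa/m
Geostrophic balance (pressure-gradient force = Coriolis force):
V_g = (1/(fρ)) |∂P/∂n| = 1.53×10⁻² / (1.32×10⁻⁴ × 1.07) = 108 m/s
Converting: 108 m/s × 1.944 = 210 knots

210 knots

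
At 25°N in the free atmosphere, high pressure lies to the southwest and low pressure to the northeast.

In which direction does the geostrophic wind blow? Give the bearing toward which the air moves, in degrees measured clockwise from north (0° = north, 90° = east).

The pressure-gradient force points toward the northeast (bearing 045°).
Geostrophic balance: in the Northern Hemisphere the Coriolis force deflects motion to the right, so the geostrophic wind blows 90° to the right of the pressure-gradient force (low pressure on the left).
Rotating 045° by 90° clockwise gives 135° — the wind blows toward the southeast.

135°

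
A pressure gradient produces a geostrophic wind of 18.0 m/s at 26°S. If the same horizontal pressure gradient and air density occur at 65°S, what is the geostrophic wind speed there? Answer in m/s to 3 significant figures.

With the same pressure gradient and density, V_g ∝ 1/f ∝ 1/sin φ.
V₂ = V₁ · sin φ₁ / sin φ₂ = 18.0 × sin 26° / sin 65°
V₂ = 18.0 × 0.4384/0.9063 = 8.71 m/s

8.71 m/s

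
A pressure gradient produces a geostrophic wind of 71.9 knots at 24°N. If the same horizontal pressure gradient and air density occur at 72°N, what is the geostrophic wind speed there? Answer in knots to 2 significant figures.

31 knots

With the same pressure gradient and density, V_g ∝ 1/f ∝ 1/sin φ.
V₂ = V₁ · sin φ₁ / sin φ₂ = 71.9 × sin 24° / sin 72°
V₂ = 71.9 × 0.4067/0.9511 = 31 knots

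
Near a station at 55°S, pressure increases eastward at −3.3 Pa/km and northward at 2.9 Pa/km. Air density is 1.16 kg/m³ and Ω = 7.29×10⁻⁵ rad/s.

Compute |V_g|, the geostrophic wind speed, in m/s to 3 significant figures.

31.7 m/s

Coriolis parameter at 55°S:
f = 2Ω sin φ = 2 × 7.29×10⁻⁵ × sin 55° = 1.19×10⁻⁴ s⁻¹
In the Southern Hemisphere f is negative: f = −1.19×10⁻⁴ s⁻¹.
Component geostrophic relations (x east, y north):
u_g = −(1/(fρ)) ∂P/∂y,  v_g = (1/(fρ)) ∂P/∂x
u_g = −(2.9×10⁻³)/(−1.19×10⁻⁴ × 1.16) = 20.9 m/s;  v_g = (−3.3×10⁻³)/(−1.19×10⁻⁴ × 1.16) = 23.8 m/s
|V_g| = √(u_g² + v_g²) = 31.7 m/s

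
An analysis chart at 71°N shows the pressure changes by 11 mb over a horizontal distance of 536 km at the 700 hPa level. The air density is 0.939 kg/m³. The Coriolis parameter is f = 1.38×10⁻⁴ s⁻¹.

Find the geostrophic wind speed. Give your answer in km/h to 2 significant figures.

57 km/h

Pressure gradient: |∂P/∂n| = 1100 Pa / 536000 m = 2.05×10⁻³ Pa/m
Geostrophic balance (pressure-gradient force = Coriolis force):
V_g = (1/(fρ)) |∂P/∂n| = 2.05×10⁻³ / (1.38×10⁻⁴ × 0.939) = 15.8 m/s
Converting: 15.8 m/s × 3.6 = 57 km/h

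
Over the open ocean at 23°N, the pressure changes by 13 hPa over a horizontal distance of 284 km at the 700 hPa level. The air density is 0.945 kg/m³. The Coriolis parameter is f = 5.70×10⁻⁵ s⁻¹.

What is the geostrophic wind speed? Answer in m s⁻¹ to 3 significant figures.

85.0 m s⁻¹

Pressure gradient: |∂P/∂n| = 1300 Pa / 284000 m = 4.58×10⁻³ Pa/m
Geostrophic balance (pressure-gradient force = Coriolis force):
V_g = (1/(fρ)) |∂P/∂n| = 4.58×10⁻³ / (5.70×10⁻⁵ × 0.945) = 85.0 m/s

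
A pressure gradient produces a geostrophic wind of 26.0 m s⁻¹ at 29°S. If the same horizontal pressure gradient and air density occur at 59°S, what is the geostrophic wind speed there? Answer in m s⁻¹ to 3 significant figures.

With the same pressure gradient and density, V_g ∝ 1/f ∝ 1/sin φ.
V₂ = V₁ · sin φ₁ / sin φ₂ = 26.0 × sin 29° / sin 59°
V₂ = 26.0 × 0.4848/0.8572 = 14.7 m s⁻¹

14.7 m s⁻¹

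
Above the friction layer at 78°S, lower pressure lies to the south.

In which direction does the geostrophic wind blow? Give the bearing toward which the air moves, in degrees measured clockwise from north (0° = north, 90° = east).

The pressure-gradient force points toward the south (bearing 180°).
Geostrophic balance: in the Southern Hemisphere the Coriolis force deflects motion to the left, so the geostrophic wind blows 90° to the left of the pressure-gradient force (low pressure on the right).
Rotating 180° by 90° counterclockwise gives 090° — the wind blows toward the east.

090°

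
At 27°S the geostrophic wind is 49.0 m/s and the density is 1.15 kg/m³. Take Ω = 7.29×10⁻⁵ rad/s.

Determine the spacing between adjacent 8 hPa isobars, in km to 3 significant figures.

214 km

Coriolis parameter at 27°S:
f = 2Ω sin φ = 2 × 7.29×10⁻⁵ × sin 27° = 6.62×10⁻⁵ s⁻¹
Geostrophic balance rearranged: |∂P/∂n| = f ρ V_g
|∂P/∂n| = 6.62×10⁻⁵ × 1.15 × 49.0 = 3.73×10⁻³ Pa/m
Isobar spacing: Δn = ΔP/|∂P/∂n| = 800 Pa / 3.73×10⁻³ Pa/m = 214482 m ≈ 214 km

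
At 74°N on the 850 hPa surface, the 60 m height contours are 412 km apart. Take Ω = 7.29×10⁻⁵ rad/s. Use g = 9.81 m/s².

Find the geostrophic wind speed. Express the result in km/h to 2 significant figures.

Coriolis parameter at 74°N:
f = 2Ω sin φ = 2 × 7.29×10⁻⁵ × sin 74° = 1.40×10⁻⁴ s⁻¹
Height gradient: |∂Z/∂n| = 60 m / 412000 m = 1.46×10⁻⁴
On a pressure surface, geostrophic balance gives V_g = (g/f)|∂Z/∂n|:
V_g = 9.81 × 1.46×10⁻⁴ / 1.40×10⁻⁴ = 10.2 m/s
Converting: 10.2 m/s × 3.6 = 37 km/h

37 km/h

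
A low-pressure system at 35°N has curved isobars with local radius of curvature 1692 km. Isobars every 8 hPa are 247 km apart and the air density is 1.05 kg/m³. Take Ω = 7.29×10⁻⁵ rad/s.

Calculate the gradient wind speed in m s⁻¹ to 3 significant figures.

30.4 m s⁻¹

Coriolis parameter at 35°N:
f = 2Ω sin φ = 2 × 7.29×10⁻⁵ × sin 35° = 8.36×10⁻⁵ s⁻¹
Pressure gradient: |∂P/∂n| = 800 Pa / 247000 m = 3.24×10⁻³ Pa/m
Geostrophic speed: V_g = |∂P/∂n|/(fρ) = 3.24×10⁻³/(8.36×10⁻⁵ × 1.05) = 36.9 m/s
Around a low, centrifugal force acts outward with Coriolis, so pressure-gradient force balances both:
(1/ρ)|∂P/∂n| = fV + V²/R  →  V² + fR·V − fR·V_g = 0
With fR = 8.36×10⁻⁵ × 1692×10³ m = 141 m/s:
V = [−fR + √((fR)² + 4 fR V_g)]/2 = [−141 + √(141² + 4×141×36.9)]/2 = 30.4 m/s
Subgeostrophic (V < V_g = 36.9 m/s), as expected around a low.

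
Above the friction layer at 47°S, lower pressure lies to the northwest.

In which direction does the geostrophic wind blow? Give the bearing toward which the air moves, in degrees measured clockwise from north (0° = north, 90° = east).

The pressure-gradient force points toward the northwest (bearing 315°).
Geostrophic balance: in the Southern Hemisphere the Coriolis force deflects motion to the left, so the geostrophic wind blows 90° to the left of the pressure-gradient force (low pressure on the right).
Rotating 315° by 90° counterclockwise gives 225° — the wind blows toward the southwest.

225°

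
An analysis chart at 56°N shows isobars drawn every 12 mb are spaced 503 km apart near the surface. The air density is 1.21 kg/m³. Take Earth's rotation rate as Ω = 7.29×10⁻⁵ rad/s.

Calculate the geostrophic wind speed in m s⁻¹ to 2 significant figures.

Coriolis parameter at 56°N:
f = 2Ω sin φ = 2 × 7.29×10⁻⁵ × sin 56° = 1.21×10⁻⁴ s⁻¹
Pressure gradient: |∂P/∂n| = 1200 Pa / 503000 m = 2.39×10⁻³ Pa/m
Geostrophic balance (pressure-gradient force = Coriolis force):
V_g = (1/(fρ)) |∂P/∂n| = 2.39×10⁻³ / (1.21×10⁻⁴ × 1.21) = 16.3 m/s

16 m s⁻¹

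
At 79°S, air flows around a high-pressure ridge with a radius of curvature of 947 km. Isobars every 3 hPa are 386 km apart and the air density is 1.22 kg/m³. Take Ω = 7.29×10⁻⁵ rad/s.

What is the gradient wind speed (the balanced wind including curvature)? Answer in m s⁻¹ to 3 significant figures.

Coriolis parameter at 79°S:
f = 2Ω sin φ = 2 × 7.29×10⁻⁵ × sin 79° = 1.43×10⁻⁴ s⁻¹
Pressure gradient: |∂P/∂n| = 300 Pa / 386000 m = 7.77×10⁻⁴ Pa/m
Geostrophic speed: V_g = |∂P/∂n|/(fρ) = 7.77×10⁻⁴/(1.43×10⁻⁴ × 1.22) = 4.45 m/s
Around a high, pressure-gradient force acts outward with centrifugal, so Coriolis balances both:
fV = (1/ρ)|∂P/∂n| + V²/R  →  V² − fR·V + fR·V_g = 0
With fR = 1.43×10⁻⁴ × 947×10³ m = 136 m/s:
V = [fR − √((fR)² − 4 fR V_g)]/2 = [136 − √(136² − 4×136×4.45)]/2 = 4.61 m/s
Supergeostrophic (V > V_g = 4.45 m/s), as expected around a high.

4.61 m s⁻¹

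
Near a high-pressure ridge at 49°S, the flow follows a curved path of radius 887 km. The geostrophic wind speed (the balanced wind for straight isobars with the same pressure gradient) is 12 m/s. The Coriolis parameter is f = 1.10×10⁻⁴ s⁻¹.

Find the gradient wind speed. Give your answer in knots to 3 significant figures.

Around a high, pressure-gradient force acts outward with centrifugal, so Coriolis balances both:
fV = (1/ρ)|∂P/∂n| + V²/R  →  V² − fR·V + fR·V_g = 0
With fR = 1.10×10⁻⁴ × 887×10³ m = 97.6 m/s:
V = [fR − √((fR)² − 4 fR V_g)]/2 = [97.6 − √(97.6² − 4×97.6×12)]/2 = 14 m/s
Supergeostrophic (V > V_g = 12 m/s), as expected around a high.
Converting: 14 m/s × 1.944 = 27.2 knots

27.2 knots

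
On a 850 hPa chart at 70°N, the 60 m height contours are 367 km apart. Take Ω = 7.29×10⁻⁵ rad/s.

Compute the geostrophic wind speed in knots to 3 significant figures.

22.8 knots

Coriolis parameter at 70°N:
f = 2Ω sin φ = 2 × 7.29×10⁻⁵ × sin 70° = 1.37×10⁻⁴ s⁻¹
Height gradient: |∂Z/∂n| = 60 m / 367000 m = 1.63×10⁻⁴
On a pressure surface, geostrophic balance gives V_g = (g/f)|∂Z/∂n|:
V_g = 9.81 × 1.63×10⁻⁴ / 1.37×10⁻⁴ = 11.7 m/s
Converting: 11.7 m/s × 1.944 = 22.8 knots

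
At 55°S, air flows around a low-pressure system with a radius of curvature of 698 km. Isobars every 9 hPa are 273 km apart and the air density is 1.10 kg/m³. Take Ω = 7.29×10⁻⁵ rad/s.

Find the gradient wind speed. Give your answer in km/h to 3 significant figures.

Coriolis parameter at 55°S:
f = 2Ω sin φ = 2 × 7.29×10⁻⁵ × sin 55° = 1.19×10⁻⁴ s⁻¹
Pressure gradient: |∂P/∂n| = 900 Pa / 273000 m = 3.30×10⁻³ Pa/m
Geostrophic speed: V_g = |∂P/∂n|/(fρ) = 3.30×10⁻³/(1.19×10⁻⁴ × 1.10) = 25.1 m/s
Around a low, centrifugal force acts outward with Coriolis, so pressure-gradient force balances both:
(1/ρ)|∂P/∂n| = fV + V²/R  →  V² + fR·V − fR·V_g = 0
With fR = 1.19×10⁻⁴ × 698×10³ m = 83.4 m/s:
V = [−fR + √((fR)² + 4 fR V_g)]/2 = [−83.4 + √(83.4² + 4×83.4×25.1)]/2 = 20.2 m/s
Subgeostrophic (V < V_g = 25.1 m/s), as expected around a low.
Converting: 20.2 m/s × 3.6 = 72.7 km/h

72.7 km/h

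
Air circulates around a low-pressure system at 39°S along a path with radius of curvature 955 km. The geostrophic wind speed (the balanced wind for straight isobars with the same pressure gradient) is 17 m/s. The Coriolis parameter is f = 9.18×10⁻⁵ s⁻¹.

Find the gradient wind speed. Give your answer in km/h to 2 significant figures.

Around a low, centrifugal force acts outward with Coriolis, so pressure-gradient force balances both:
(1/ρ)|∂P/∂n| = fV + V²/R  →  V² + fR·V − fR·V_g = 0
With fR = 9.18×10⁻⁵ × 955×10³ m = 87.7 m/s:
V = [−fR + √((fR)² + 4 fR V_g)]/2 = [−87.7 + √(87.7² + 4×87.7×17)]/2 = 14.6 m/s
Subgeostrophic (V < V_g = 17 m/s), as expected around a low.
Converting: 14.6 m/s × 3.6 = 52 km/h

52 km/h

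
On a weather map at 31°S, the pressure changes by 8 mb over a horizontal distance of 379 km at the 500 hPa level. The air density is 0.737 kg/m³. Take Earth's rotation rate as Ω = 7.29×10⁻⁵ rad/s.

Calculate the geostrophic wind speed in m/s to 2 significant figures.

Coriolis parameter at 31°S:
f = 2Ω sin φ = 2 × 7.29×10⁻⁵ × sin 31° = 7.51×10⁻⁵ s⁻¹
Pressure gradient: |∂P/∂n| = 800 Pa / 379000 m = 2.11×10⁻³ Pa/m
Geostrophic balance (pressure-gradient force = Coriolis force):
V_g = (1/(fρ)) |∂P/∂n| = 2.11×10⁻³ / (7.51×10⁻⁵ × 0.737) = 38.1 m/s

38 m/s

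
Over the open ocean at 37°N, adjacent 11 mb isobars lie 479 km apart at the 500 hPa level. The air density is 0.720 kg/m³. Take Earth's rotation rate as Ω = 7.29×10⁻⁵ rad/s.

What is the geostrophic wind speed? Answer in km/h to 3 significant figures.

131 km/h

Coriolis parameter at 37°N:
f = 2Ω sin φ = 2 × 7.29×10⁻⁵ × sin 37° = 8.77×10⁻⁵ s⁻¹
Pressure gradient: |∂P/∂n| = 1100 Pa / 479000 m = 2.30×10⁻³ Pa/m
Geostrophic balance (pressure-gradient force = Coriolis force):
V_g = (1/(fρ)) |∂P/∂n| = 2.30×10⁻³ / (8.77×10⁻⁵ × 0.720) = 36.3 m/s
Converting: 36.3 m/s × 3.6 = 131 km/h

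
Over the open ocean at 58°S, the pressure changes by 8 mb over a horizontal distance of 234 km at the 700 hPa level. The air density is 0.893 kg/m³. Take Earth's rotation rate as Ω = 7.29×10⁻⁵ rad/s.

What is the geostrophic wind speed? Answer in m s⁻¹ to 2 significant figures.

Coriolis parameter at 58°S:
f = 2Ω sin φ = 2 × 7.29×10⁻⁵ × sin 58° = 1.24×10⁻⁴ s⁻¹
Pressure gradient: |∂P/∂n| = 800 Pa / 234000 m = 3.42×10⁻³ Pa/m
Geostrophic balance (pressure-gradient force = Coriolis force):
V_g = (1/(fρ)) |∂P/∂n| = 3.42×10⁻³ / (1.24×10⁻⁴ × 0.893) = 31.0 m/s

31 m s⁻¹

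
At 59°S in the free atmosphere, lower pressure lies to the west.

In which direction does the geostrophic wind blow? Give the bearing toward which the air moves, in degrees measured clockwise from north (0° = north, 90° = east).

The pressure-gradient force points toward the west (bearing 270°).
Geostrophic balance: in the Southern Hemisphere the Coriolis force deflects motion to the left, so the geostrophic wind blows 90° to the left of the pressure-gradient force (low pressure on the right).
Rotating 270° by 90° counterclockwise gives 180° — the wind blows toward the south.

180°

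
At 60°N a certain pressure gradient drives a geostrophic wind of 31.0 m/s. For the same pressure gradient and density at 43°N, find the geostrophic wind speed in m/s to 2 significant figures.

39 m/s

With the same pressure gradient and density, V_g ∝ 1/f ∝ 1/sin φ.
V₂ = V₁ · sin φ₁ / sin φ₂ = 31.0 × sin 60° / sin 43°
V₂ = 31.0 × 0.8660/0.6820 = 39 m/s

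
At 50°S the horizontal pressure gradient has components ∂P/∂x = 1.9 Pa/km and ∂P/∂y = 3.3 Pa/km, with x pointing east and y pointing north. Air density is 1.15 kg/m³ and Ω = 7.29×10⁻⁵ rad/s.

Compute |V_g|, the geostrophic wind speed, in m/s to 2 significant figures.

30 m/s

Coriolis parameter at 50°S:
f = 2Ω sin φ = 2 × 7.29×10⁻⁵ × sin 50° = 1.12×10⁻⁴ s⁻¹
In the Southern Hemisphere f is negative: f = −1.12×10⁻⁴ s⁻¹.
Component geostrophic relations (x east, y north):
u_g = −(1/(fρ)) ∂P/∂y,  v_g = (1/(fρ)) ∂P/∂x
u_g = −(3.3×10⁻³)/(−1.12×10⁻⁴ × 1.15) = 25.7 m/s;  v_g = (1.9×10⁻³)/(−1.12×10⁻⁴ × 1.15) = −14.8 m/s
|V_g| = √(u_g² + v_g²) = 29.6 m/s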